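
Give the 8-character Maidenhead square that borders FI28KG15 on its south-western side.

FI28kg04

Longitude extended square 1; −1 → 0.
Latitude extended square 5; −1 → 4.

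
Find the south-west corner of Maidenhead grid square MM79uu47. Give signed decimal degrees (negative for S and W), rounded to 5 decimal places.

39.86250, 75.70000

Field M=12, M=12: +12·20° lon, +12·10° lat → SW at lon 60°, lat 30°.
Square 7, 9: +7·2° lon, +9·1° lat → SW at lon 74°, lat 39°.
Subsquare u=20, u=20: +20·0.0833333° lon, +20·0.0416667° lat → SW at lon 75.6667°, lat 39.8333°.
Extended square 4, 7: +4·0.00833333° lon, +7·0.00416667° lat → SW at lon 75.7°, lat 39.8625°.
latitude 39.86250, longitude 75.70000.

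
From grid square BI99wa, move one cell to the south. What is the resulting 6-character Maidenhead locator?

Latitude subsquare a = 0; −1 → -1, wraps to 23 = x, carry into square.
Latitude square 9; −1 → 8.
The longitude characters are unchanged.

BI98wx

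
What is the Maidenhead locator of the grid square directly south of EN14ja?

Latitude subsquare a = 0; −1 → -1, wraps to 23 = x, carry into square.
Latitude square 4; −1 → 3.
The longitude characters are unchanged.

EN13jx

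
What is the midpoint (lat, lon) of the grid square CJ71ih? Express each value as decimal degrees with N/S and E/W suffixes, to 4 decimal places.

Field C=2, J=9: +2·20° lon, +9·10° lat → SW at lon -140°, lat 0°.
Square 7, 1: +7·2° lon, +1·1° lat → SW at lon -126°, lat 1°.
Subsquare i=8, h=7: +8·0.0833333° lon, +7·0.0416667° lat → SW at lon -125.333°, lat 1.29167°.
Cell spans 0.0833333° lon × 0.0416667° lat. Centre is SW corner plus half of each.
latitude 1.3125° N, longitude 125.2917° W.

1.3125° N, 125.2917° W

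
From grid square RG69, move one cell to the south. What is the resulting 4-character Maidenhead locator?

Latitude square 9; −1 → 8.
The longitude characters are unchanged.

RG68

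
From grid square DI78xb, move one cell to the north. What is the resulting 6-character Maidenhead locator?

Latitude subsquare b = 1; +1 → 2 = c.
The longitude characters are unchanged.

DI78xc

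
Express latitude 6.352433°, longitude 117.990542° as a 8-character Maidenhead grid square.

Shift to the Maidenhead origin (180°W, 90°S): lon 297.99054, lat 96.35243.
Field (20°×10°, letters A–R): 297.99054/20 → 14 → O, 96.35243/10 → 9 → J; chars OJ.
Square (2°×1°, digits 0–9): 17.99054/2 → 8, 6.35243/1 → 6; chars 86.
Subsquare (5′×2.5′, letters a–x): 1.99054/0.0833333 → 23 → x, 0.35243/0.0416667 → 8 → i; chars xi.
Extended square (30″×15″, digits 0–9): 0.07388/0.00833333 → 8, 0.01910/0.00416667 → 4; chars 84.

OJ86xi84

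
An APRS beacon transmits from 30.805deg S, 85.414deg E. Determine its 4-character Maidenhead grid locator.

NF29

Add 180° to longitude and 90° to latitude: 265.41, 59.20.
Field (20°×10°, letters A–R): 265.41/20 → 13 → N, 59.20/10 → 5 → F; chars NF.
Square (2°×1°, digits 0–9): 5.41/2 → 2, 9.20/1 → 9; chars 29.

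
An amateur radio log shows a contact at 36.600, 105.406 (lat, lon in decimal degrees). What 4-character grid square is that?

OM26

Shift to the Maidenhead origin (180°W, 90°S): lon 285.41, lat 126.60.
Field: lon ⌊285.41/20⌋ = 14 → O; lat ⌊126.60/10⌋ = 12 → M.
Square: lon ⌊5.41/2⌋ = 2; lat ⌊6.60/1⌋ = 6.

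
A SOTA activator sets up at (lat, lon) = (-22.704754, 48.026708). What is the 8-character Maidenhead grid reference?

Add 180° to longitude and 90° to latitude: 228.02671, 67.29525.
Field (20°×10°, letters A–R): 228.02671/20 → 11 → L, 67.29525/10 → 6 → G; chars LG.
Square (2°×1°, digits 0–9): 8.02671/2 → 4, 7.29525/1 → 7; chars 47.
Subsquare (5′×2.5′, letters a–x): 0.02671/0.0833333 → 0 → a, 0.29525/0.0416667 → 7 → h; chars ah.
Extended square (30″×15″, digits 0–9): 0.02671/0.00833333 → 3, 0.00358/0.00416667 → 0; chars 30.

LG47ah30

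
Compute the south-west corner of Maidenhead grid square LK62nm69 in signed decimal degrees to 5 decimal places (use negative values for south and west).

12.53750, 53.13333

Field L=11, K=10: +11·20° lon, +10·10° lat → SW at lon 40°, lat 10°.
Square 6, 2: +6·2° lon, +2·1° lat → SW at lon 52°, lat 12°.
Subsquare n=13, m=12: +13·0.0833333° lon, +12·0.0416667° lat → SW at lon 53.0833°, lat 12.5°.
Extended square 6, 9: +6·0.00833333° lon, +9·0.00416667° lat → SW at lon 53.1333°, lat 12.5375°.
latitude 12.53750, longitude 53.13333.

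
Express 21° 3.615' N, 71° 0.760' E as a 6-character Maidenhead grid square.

Shift to the Maidenhead origin (180°W, 90°S): lon 251.0127, lat 111.0602.
Field (20°×10°, letters A–R): lon ⌊251.0127/20⌋ = 12 → M; lat ⌊111.0602/10⌋ = 11 → L.
Square (2°×1°, digits 0–9): lon ⌊11.0127/2⌋ = 5; lat ⌊1.0602/1⌋ = 1.
Subsquare (5′×2.5′, letters a–x): lon ⌊1.0127/0.0833333⌋ = 12 → m; lat ⌊0.0602/0.0416667⌋ = 1 → b.

ML51mb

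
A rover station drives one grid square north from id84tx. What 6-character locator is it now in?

ID85ta

Latitude subsquare x = 23; +1 → 24, wraps to 0 = a, carry into square.
Latitude square 4; +1 → 5.
The longitude characters are unchanged.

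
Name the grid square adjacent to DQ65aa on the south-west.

DQ54xx

Longitude subsquare a = 0; −1 → -1, wraps to 23 = x, carry into square.
Longitude square 6; −1 → 5.
Latitude subsquare a = 0; −1 → -1, wraps to 23 = x, carry into square.
Latitude square 5; −1 → 4.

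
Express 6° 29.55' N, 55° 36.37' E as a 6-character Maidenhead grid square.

LJ76tl

Add 180° to longitude and 90° to latitude: 235.6062, 96.4925.
Field (20°×10°, letters A–R): lon ⌊235.6062/20⌋ = 11 → L; lat ⌊96.4925/10⌋ = 9 → J.
Square (2°×1°, digits 0–9): lon ⌊15.6062/2⌋ = 7; lat ⌊6.4925/1⌋ = 6.
Subsquare (5′×2.5′, letters a–x): lon ⌊1.6062/0.0833333⌋ = 19 → t; lat ⌊0.4925/0.0416667⌋ = 11 → l.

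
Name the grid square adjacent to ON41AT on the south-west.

ON31xs

Longitude subsquare a = 0; −1 → -1, wraps to 23 = x, carry into square.
Longitude square 4; −1 → 3.
Latitude subsquare t = 19; −1 → 18 = s.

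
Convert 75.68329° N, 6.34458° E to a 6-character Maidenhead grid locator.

Shift to the Maidenhead origin (180°W, 90°S): lon 186.3446, lat 165.6833.
Field (20°×10°, letters A–R): lon ⌊186.3446/20⌋ = 9 → J; lat ⌊165.6833/10⌋ = 16 → Q.
Square (2°×1°, digits 0–9): lon ⌊6.3446/2⌋ = 3; lat ⌊5.6833/1⌋ = 5.
Subsquare (5′×2.5′, letters a–x): lon ⌊0.3446/0.0833333⌋ = 4 → e; lat ⌊0.6833/0.0416667⌋ = 16 → q.

JQ35eq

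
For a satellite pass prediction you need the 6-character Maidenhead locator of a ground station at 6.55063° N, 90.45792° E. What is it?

NJ56fn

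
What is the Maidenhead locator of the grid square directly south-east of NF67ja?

NF66kx

Longitude subsquare j = 9; +1 → 10 = k.
Latitude subsquare a = 0; −1 → -1, wraps to 23 = x, carry into square.
Latitude square 7; −1 → 6.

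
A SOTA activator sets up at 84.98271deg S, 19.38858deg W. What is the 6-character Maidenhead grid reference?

IA05ha

Shift to the Maidenhead origin (180°W, 90°S): lon 160.6114, lat 5.0173.
Field: lon ⌊160.6114/20⌋ = 8 → I; lat ⌊5.0173/10⌋ = 0 → A.
Square: lon ⌊0.6114/2⌋ = 0; lat ⌊5.0173/1⌋ = 5.
Subsquare: lon ⌊0.6114/0.0833333⌋ = 7 → h; lat ⌊0.0173/0.0416667⌋ = 0 → a.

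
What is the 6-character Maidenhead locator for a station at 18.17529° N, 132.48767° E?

Add 180° to longitude and 90° to latitude: 312.4877, 108.1753.
Field: lon ⌊312.4877/20⌋ = 15 → P; lat ⌊108.1753/10⌋ = 10 → K.
Square: lon ⌊12.4877/2⌋ = 6; lat ⌊8.1753/1⌋ = 8.
Subsquare: lon ⌊0.4877/0.0833333⌋ = 5 → f; lat ⌊0.1753/0.0416667⌋ = 4 → e.

PK68fe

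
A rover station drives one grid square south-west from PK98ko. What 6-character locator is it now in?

PK98jn

Longitude subsquare k = 10; −1 → 9 = j.
Latitude subsquare o = 14; −1 → 13 = n.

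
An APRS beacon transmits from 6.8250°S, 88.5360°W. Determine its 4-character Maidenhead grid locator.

EI53

Add 180° to longitude and 90° to latitude: 91.46, 83.17.
Field (20°×10°, letters A–R): 91.46/20 → 4 → E, 83.17/10 → 8 → I; chars EI.
Square (2°×1°, digits 0–9): 11.46/2 → 5, 3.17/1 → 3; chars 53.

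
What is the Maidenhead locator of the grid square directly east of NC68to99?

NC68uo09

Longitude extended square 9; +1 → 10, wraps to 0, carry into subsquare.
Longitude subsquare t = 19; +1 → 20 = u.
The latitude characters are unchanged.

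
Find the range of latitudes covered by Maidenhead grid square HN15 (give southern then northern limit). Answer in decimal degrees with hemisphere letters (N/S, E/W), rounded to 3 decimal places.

45.000° N, 46.000° N

Field H=7, N=13: +7·20° lon, +13·10° lat → SW at lon -40°, lat 40°.
Square 1, 5: +1·2° lon, +5·1° lat → SW at lon -38°, lat 45°.
Cell spans 2° lon × 1° lat.
south 45.000° N, north 46.000° N.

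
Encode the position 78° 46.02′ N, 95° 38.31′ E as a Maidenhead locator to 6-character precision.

NQ78ts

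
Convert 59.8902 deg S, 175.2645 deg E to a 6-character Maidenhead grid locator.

Offset from 180°W / 90°S: lon 355.2645°, lat 30.1098°.
Field: 355.2645/20 → 17 → R, 30.1098/10 → 3 → D; chars RD.
Square: 15.2645/2 → 7, 0.1098/1 → 0; chars 70.
Subsquare: 1.2645/0.0833333 → 15 → p, 0.1098/0.0416667 → 2 → c; chars pc.

RD70pc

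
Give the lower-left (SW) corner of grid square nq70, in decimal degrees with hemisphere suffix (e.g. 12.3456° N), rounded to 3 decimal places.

70.000° N, 94.000° E

Field N=13, Q=16: +13·20° lon, +16·10° lat → SW at lon 80°, lat 70°.
Square 7, 0: +7·2° lon, +0·1° lat → SW at lon 94°, lat 70°.
latitude 70.000° N, longitude 94.000° E.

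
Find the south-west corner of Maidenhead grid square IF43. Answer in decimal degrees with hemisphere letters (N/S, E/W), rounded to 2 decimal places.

37.00° S, 12.00° W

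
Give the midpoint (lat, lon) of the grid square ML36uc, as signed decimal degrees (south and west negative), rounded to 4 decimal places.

26.1042, 67.7083

Field M=12, L=11: +12·20° lon, +11·10° lat → SW at lon 60°, lat 20°.
Square 3, 6: +3·2° lon, +6·1° lat → SW at lon 66°, lat 26°.
Subsquare u=20, c=2: +20·0.0833333° lon, +2·0.0416667° lat → SW at lon 67.6667°, lat 26.0833°.
Cell spans 0.0833333° lon × 0.0416667° lat. Centre is SW corner plus half of each.
latitude 26.1042, longitude 67.7083.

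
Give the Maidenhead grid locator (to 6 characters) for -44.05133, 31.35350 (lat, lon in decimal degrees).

Offset from 180°W / 90°S: lon 211.3535°, lat 45.9487°.
Field: lon ⌊211.3535/20⌋ = 10 → K; lat ⌊45.9487/10⌋ = 4 → E.
Square: lon ⌊11.3535/2⌋ = 5; lat ⌊5.9487/1⌋ = 5.
Subsquare: lon ⌊1.3535/0.0833333⌋ = 16 → q; lat ⌊0.9487/0.0416667⌋ = 22 → w.

KE55qw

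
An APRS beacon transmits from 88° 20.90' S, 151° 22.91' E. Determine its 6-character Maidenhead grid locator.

QA51qp

Shift to the Maidenhead origin (180°W, 90°S): lon 331.3818, lat 1.6517.
Field: 331.3818/20 → 16 → Q, 1.6517/10 → 0 → A; chars QA.
Square: 11.3818/2 → 5, 1.6517/1 → 1; chars 51.
Subsquare: 1.3818/0.0833333 → 16 → q, 0.6517/0.0416667 → 15 → p; chars qp.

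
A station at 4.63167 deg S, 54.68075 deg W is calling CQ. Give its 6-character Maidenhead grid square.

Add 180° to longitude and 90° to latitude: 125.3192, 85.3683.
Field: 125.3192/20 → 6 → G, 85.3683/10 → 8 → I; chars GI.
Square: 5.3192/2 → 2, 5.3683/1 → 5; chars 25.
Subsquare: 1.3192/0.0833333 → 15 → p, 0.3683/0.0416667 → 8 → i; chars pi.

GI25pi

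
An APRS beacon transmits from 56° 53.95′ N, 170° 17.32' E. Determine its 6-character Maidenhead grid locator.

RO56dv

Offset from 180°W / 90°S: lon 350.2887°, lat 146.8992°.
Field (20°×10°, letters A–R): 350.2887/20 → 17 → R, 146.8992/10 → 14 → O; chars RO.
Square (2°×1°, digits 0–9): 10.2887/2 → 5, 6.8992/1 → 6; chars 56.
Subsquare (5′×2.5′, letters a–x): 0.2887/0.0833333 → 3 → d, 0.8992/0.0416667 → 21 → v; chars dv.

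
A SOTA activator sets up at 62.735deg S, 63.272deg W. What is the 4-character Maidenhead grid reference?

Shift to the Maidenhead origin (180°W, 90°S): lon 116.73, lat 27.27.
Field: 116.73/20 → 5 → F, 27.27/10 → 2 → C; chars FC.
Square: 16.73/2 → 8, 7.27/1 → 7; chars 87.

FC87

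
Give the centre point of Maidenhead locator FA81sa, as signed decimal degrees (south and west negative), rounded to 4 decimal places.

-88.9792, -62.4583

Field F=5, A=0: +5·20° lon, +0·10° lat → SW at lon -80°, lat -90°.
Square 8, 1: +8·2° lon, +1·1° lat → SW at lon -64°, lat -89°.
Subsquare s=18, a=0: +18·0.0833333° lon, +0·0.0416667° lat → SW at lon -62.5°, lat -89°.
Cell spans 0.0833333° lon × 0.0416667° lat. Centre is SW corner plus half of each.
latitude -88.9792, longitude -62.4583.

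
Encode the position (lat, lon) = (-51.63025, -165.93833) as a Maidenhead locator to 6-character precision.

Shift to the Maidenhead origin (180°W, 90°S): lon 14.0617, lat 38.3698.
Field (20°×10°, letters A–R): 14.0617/20 → 0 → A, 38.3698/10 → 3 → D; chars AD.
Square (2°×1°, digits 0–9): 14.0617/2 → 7, 8.3698/1 → 8; chars 78.
Subsquare (5′×2.5′, letters a–x): 0.0617/0.0833333 → 0 → a, 0.3698/0.0416667 → 8 → i; chars ai.

AD78ai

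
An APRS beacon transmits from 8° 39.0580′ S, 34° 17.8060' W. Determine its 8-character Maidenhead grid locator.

HI21ui43

Shift to the Maidenhead origin (180°W, 90°S): lon 145.70323, lat 81.34903.
Field: 145.70323/20 → 7 → H, 81.34903/10 → 8 → I; chars HI.
Square: 5.70323/2 → 2, 1.34903/1 → 1; chars 21.
Subsquare: 1.70323/0.0833333 → 20 → u, 0.34903/0.0416667 → 8 → i; chars ui.
Extended square: 0.03657/0.00833333 → 4, 0.01570/0.00416667 → 3; chars 43.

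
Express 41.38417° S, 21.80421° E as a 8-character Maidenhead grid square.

Add 180° to longitude and 90° to latitude: 201.80421, 48.61583.
Field: 201.80421/20 → 10 → K, 48.61583/10 → 4 → E; chars KE.
Square: 1.80421/2 → 0, 8.61583/1 → 8; chars 08.
Subsquare: 1.80421/0.0833333 → 21 → v, 0.61583/0.0416667 → 14 → o; chars vo.
Extended square: 0.05421/0.00833333 → 6, 0.03250/0.00416667 → 7; chars 67.

KE08vo67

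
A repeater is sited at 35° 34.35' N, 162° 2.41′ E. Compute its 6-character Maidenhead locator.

RM15an

Shift to the Maidenhead origin (180°W, 90°S): lon 342.0402, lat 125.5725.
Field (20°×10°, letters A–R): lon ⌊342.0402/20⌋ = 17 → R; lat ⌊125.5725/10⌋ = 12 → M.
Square (2°×1°, digits 0–9): lon ⌊2.0402/2⌋ = 1; lat ⌊5.5725/1⌋ = 5.
Subsquare (5′×2.5′, letters a–x): lon ⌊0.0402/0.0833333⌋ = 0 → a; lat ⌊0.5725/0.0416667⌋ = 13 → n.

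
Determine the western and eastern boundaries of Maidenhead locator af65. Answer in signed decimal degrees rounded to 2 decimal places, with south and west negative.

Field A=0, F=5: +0·20° lon, +5·10° lat → SW at lon -180°, lat -40°.
Square 6, 5: +6·2° lon, +5·1° lat → SW at lon -168°, lat -35°.
Cell spans 2° lon × 1° lat.
west -168.00, east -166.00.

-168.00, -166.00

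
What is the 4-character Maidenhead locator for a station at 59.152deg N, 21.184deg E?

Offset from 180°W / 90°S: lon 201.18°, lat 149.15°.
Field: lon ⌊201.18/20⌋ = 10 → K; lat ⌊149.15/10⌋ = 14 → O.
Square: lon ⌊1.18/2⌋ = 0; lat ⌊9.15/1⌋ = 9.

KO09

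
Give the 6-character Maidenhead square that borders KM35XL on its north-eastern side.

KM45am

Longitude subsquare x = 23; +1 → 24, wraps to 0 = a, carry into square.
Longitude square 3; +1 → 4.
Latitude subsquare l = 11; +1 → 12 = m.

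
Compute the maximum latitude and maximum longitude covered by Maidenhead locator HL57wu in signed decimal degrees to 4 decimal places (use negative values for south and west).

Field H=7, L=11: +7·20° lon, +11·10° lat → SW at lon -40°, lat 20°.
Square 5, 7: +5·2° lon, +7·1° lat → SW at lon -30°, lat 27°.
Subsquare w=22, u=20: +22·0.0833333° lon, +20·0.0416667° lat → SW at lon -28.1667°, lat 27.8333°.
Cell spans 0.0833333° lon × 0.0416667° lat. NE corner is SW corner plus one full cell.
latitude 27.8750, longitude -28.0833.

27.8750, -28.0833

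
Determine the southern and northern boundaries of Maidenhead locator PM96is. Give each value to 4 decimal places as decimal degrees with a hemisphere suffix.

36.7500° N, 36.7917° N

Field P=15, M=12: +15·20° lon, +12·10° lat → SW at lon 120°, lat 30°.
Square 9, 6: +9·2° lon, +6·1° lat → SW at lon 138°, lat 36°.
Subsquare i=8, s=18: +8·0.0833333° lon, +18·0.0416667° lat → SW at lon 138.667°, lat 36.75°.
Cell spans 0.0833333° lon × 0.0416667° lat.
south 36.7500° N, north 36.7917° N.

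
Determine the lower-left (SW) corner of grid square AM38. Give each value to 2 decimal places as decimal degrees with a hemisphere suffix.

38.00° N, 174.00° W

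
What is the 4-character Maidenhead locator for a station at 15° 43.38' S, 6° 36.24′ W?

IH64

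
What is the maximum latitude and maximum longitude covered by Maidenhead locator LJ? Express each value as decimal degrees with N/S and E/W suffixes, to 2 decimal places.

10.00° N, 60.00° E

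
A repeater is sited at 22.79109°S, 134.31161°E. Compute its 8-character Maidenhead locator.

PG77df70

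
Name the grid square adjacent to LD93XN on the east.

MD03an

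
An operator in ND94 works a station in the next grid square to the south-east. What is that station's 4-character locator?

OD03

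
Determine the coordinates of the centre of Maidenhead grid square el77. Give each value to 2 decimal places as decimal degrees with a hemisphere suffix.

27.50° N, 85.00° W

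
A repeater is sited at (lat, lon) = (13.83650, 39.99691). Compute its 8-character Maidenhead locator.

Offset from 180°W / 90°S: lon 219.99691°, lat 103.83650°.
Field (20°×10°, letters A–R): lon ⌊219.99691/20⌋ = 10 → K; lat ⌊103.83650/10⌋ = 10 → K.
Square (2°×1°, digits 0–9): lon ⌊19.99691/2⌋ = 9; lat ⌊3.83650/1⌋ = 3.
Subsquare (5′×2.5′, letters a–x): lon ⌊1.99691/0.0833333⌋ = 23 → x; lat ⌊0.83650/0.0416667⌋ = 20 → u.
Extended square (30″×15″, digits 0–9): lon ⌊0.08024/0.00833333⌋ = 9; lat ⌊0.00317/0.00416667⌋ = 0.

KK93xu90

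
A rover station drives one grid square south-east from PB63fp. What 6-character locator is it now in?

PB63go

Longitude subsquare f = 5; +1 → 6 = g.
Latitude subsquare p = 15; −1 → 14 = o.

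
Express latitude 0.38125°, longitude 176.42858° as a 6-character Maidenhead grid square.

RJ80fj

Offset from 180°W / 90°S: lon 356.4286°, lat 90.3812°.
Field: 356.4286/20 → 17 → R, 90.3812/10 → 9 → J; chars RJ.
Square: 16.4286/2 → 8, 0.3812/1 → 0; chars 80.
Subsquare: 0.4286/0.0833333 → 5 → f, 0.3812/0.0416667 → 9 → j; chars fj.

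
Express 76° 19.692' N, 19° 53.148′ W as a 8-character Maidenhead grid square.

Shift to the Maidenhead origin (180°W, 90°S): lon 160.11420, lat 166.32820.
Field (20°×10°, letters A–R): 160.11420/20 → 8 → I, 166.32820/10 → 16 → Q; chars IQ.
Square (2°×1°, digits 0–9): 0.11420/2 → 0, 6.32820/1 → 6; chars 06.
Subsquare (5′×2.5′, letters a–x): 0.11420/0.0833333 → 1 → b, 0.32820/0.0416667 → 7 → h; chars bh.
Extended square (30″×15″, digits 0–9): 0.03087/0.00833333 → 3, 0.03653/0.00416667 → 8; chars 38.

IQ06bh38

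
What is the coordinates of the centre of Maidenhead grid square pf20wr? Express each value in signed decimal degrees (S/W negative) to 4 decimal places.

-39.2708, 125.8750

Field P=15, F=5: +15·20° lon, +5·10° lat → SW at lon 120°, lat -40°.
Square 2, 0: +2·2° lon, +0·1° lat → SW at lon 124°, lat -40°.
Subsquare w=22, r=17: +22·0.0833333° lon, +17·0.0416667° lat → SW at lon 125.833°, lat -39.2917°.
Cell spans 0.0833333° lon × 0.0416667° lat. Centre is SW corner plus half of each.
latitude -39.2708, longitude 125.8750.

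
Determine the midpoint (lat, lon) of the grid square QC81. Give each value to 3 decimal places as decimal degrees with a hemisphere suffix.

68.500° S, 157.000° E

Field Q=16, C=2: +16·20° lon, +2·10° lat → SW at lon 140°, lat -70°.
Square 8, 1: +8·2° lon, +1·1° lat → SW at lon 156°, lat -69°.
Cell spans 2° lon × 1° lat. Centre is SW corner plus half of each.
latitude 68.500° S, longitude 157.000° E.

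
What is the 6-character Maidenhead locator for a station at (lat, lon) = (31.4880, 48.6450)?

LM41hl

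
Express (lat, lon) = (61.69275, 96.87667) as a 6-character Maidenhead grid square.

NP81kq

Shift to the Maidenhead origin (180°W, 90°S): lon 276.8767, lat 151.6927.
Field: lon ⌊276.8767/20⌋ = 13 → N; lat ⌊151.6927/10⌋ = 15 → P.
Square: lon ⌊16.8767/2⌋ = 8; lat ⌊1.6927/1⌋ = 1.
Subsquare: lon ⌊0.8767/0.0833333⌋ = 10 → k; lat ⌊0.6927/0.0416667⌋ = 16 → q.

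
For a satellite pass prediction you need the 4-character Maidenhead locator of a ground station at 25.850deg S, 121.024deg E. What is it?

PG04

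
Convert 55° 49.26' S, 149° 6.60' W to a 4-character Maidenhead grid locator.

Shift to the Maidenhead origin (180°W, 90°S): lon 30.89, lat 34.18.
Field: 30.89/20 → 1 → B, 34.18/10 → 3 → D; chars BD.
Square: 10.89/2 → 5, 4.18/1 → 4; chars 54.

BD54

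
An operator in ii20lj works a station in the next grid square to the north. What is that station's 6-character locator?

Latitude subsquare j = 9; +1 → 10 = k.
The longitude characters are unchanged.

II20lk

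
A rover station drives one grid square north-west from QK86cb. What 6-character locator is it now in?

QK86bc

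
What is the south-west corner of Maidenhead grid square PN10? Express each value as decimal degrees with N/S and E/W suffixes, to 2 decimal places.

40.00° N, 122.00° E

Field P=15, N=13: +15·20° lon, +13·10° lat → SW at lon 120°, lat 40°.
Square 1, 0: +1·2° lon, +0·1° lat → SW at lon 122°, lat 40°.
latitude 40.00° N, longitude 122.00° E.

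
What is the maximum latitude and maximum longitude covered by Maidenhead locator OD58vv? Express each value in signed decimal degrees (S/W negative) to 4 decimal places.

-51.0833, 111.8333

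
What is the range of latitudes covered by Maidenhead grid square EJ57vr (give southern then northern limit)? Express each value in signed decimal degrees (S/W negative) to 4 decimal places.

7.7083, 7.7500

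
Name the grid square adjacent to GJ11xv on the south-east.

GJ21au

Longitude subsquare x = 23; +1 → 24, wraps to 0 = a, carry into square.
Longitude square 1; +1 → 2.
Latitude subsquare v = 21; −1 → 20 = u.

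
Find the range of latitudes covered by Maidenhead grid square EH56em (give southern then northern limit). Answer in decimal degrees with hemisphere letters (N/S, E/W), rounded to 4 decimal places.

Field E=4, H=7: +4·20° lon, +7·10° lat → SW at lon -100°, lat -20°.
Square 5, 6: +5·2° lon, +6·1° lat → SW at lon -90°, lat -14°.
Subsquare e=4, m=12: +4·0.0833333° lon, +12·0.0416667° lat → SW at lon -89.6667°, lat -13.5°.
Cell spans 0.0833333° lon × 0.0416667° lat.
south 13.5000° S, north 13.4583° S.

13.5000° S, 13.4583° S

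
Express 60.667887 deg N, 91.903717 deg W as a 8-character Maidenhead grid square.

EP40bq10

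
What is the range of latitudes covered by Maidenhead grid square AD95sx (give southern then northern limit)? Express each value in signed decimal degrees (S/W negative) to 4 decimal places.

Field A=0, D=3: +0·20° lon, +3·10° lat → SW at lon -180°, lat -60°.
Square 9, 5: +9·2° lon, +5·1° lat → SW at lon -162°, lat -55°.
Subsquare s=18, x=23: +18·0.0833333° lon, +23·0.0416667° lat → SW at lon -160.5°, lat -54.0417°.
Cell spans 0.0833333° lon × 0.0416667° lat.
south -54.0417, north -54.0000.

-54.0417, -54.0000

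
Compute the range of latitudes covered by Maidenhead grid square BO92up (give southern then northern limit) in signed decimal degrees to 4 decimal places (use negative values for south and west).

Field B=1, O=14: +1·20° lon, +14·10° lat → SW at lon -160°, lat 50°.
Square 9, 2: +9·2° lon, +2·1° lat → SW at lon -142°, lat 52°.
Subsquare u=20, p=15: +20·0.0833333° lon, +15·0.0416667° lat → SW at lon -140.333°, lat 52.625°.
Cell spans 0.0833333° lon × 0.0416667° lat.
south 52.6250, north 52.6667.

52.6250, 52.6667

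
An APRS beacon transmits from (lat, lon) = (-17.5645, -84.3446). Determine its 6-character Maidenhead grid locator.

Offset from 180°W / 90°S: lon 95.6554°, lat 72.4355°.
Field: 95.6554/20 → 4 → E, 72.4355/10 → 7 → H; chars EH.
Square: 15.6554/2 → 7, 2.4355/1 → 2; chars 72.
Subsquare: 1.6554/0.0833333 → 19 → t, 0.4355/0.0416667 → 10 → k; chars tk.

EH72tk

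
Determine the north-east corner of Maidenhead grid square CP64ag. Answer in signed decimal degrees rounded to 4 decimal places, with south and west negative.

64.2917, -127.9167

Field C=2, P=15: +2·20° lon, +15·10° lat → SW at lon -140°, lat 60°.
Square 6, 4: +6·2° lon, +4·1° lat → SW at lon -128°, lat 64°.
Subsquare a=0, g=6: +0·0.0833333° lon, +6·0.0416667° lat → SW at lon -128°, lat 64.25°.
Cell spans 0.0833333° lon × 0.0416667° lat. NE corner is SW corner plus one full cell.
latitude 64.2917, longitude -127.9167.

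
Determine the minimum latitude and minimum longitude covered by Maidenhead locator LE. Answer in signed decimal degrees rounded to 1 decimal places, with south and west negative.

-50.0, 40.0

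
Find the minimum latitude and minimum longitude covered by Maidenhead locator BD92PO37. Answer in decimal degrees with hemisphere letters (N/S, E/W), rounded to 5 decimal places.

Field B=1, D=3: +1·20° lon, +3·10° lat → SW at lon -160°, lat -60°.
Square 9, 2: +9·2° lon, +2·1° lat → SW at lon -142°, lat -58°.
Subsquare p=15, o=14: +15·0.0833333° lon, +14·0.0416667° lat → SW at lon -140.75°, lat -57.4167°.
Extended square 3, 7: +3·0.00833333° lon, +7·0.00416667° lat → SW at lon -140.725°, lat -57.3875°.
latitude 57.38750° S, longitude 140.72500° W.

57.38750° S, 140.72500° W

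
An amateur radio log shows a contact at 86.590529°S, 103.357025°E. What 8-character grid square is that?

OA13qj28

Shift to the Maidenhead origin (180°W, 90°S): lon 283.35703, lat 3.40947.
Field: 283.35703/20 → 14 → O, 3.40947/10 → 0 → A; chars OA.
Square: 3.35703/2 → 1, 3.40947/1 → 3; chars 13.
Subsquare: 1.35703/0.0833333 → 16 → q, 0.40947/0.0416667 → 9 → j; chars qj.
Extended square: 0.02369/0.00833333 → 2, 0.03447/0.00416667 → 8; chars 28.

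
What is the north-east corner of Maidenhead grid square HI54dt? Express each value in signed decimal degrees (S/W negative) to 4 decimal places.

-5.1667, -29.6667

Field H=7, I=8: +7·20° lon, +8·10° lat → SW at lon -40°, lat -10°.
Square 5, 4: +5·2° lon, +4·1° lat → SW at lon -30°, lat -6°.
Subsquare d=3, t=19: +3·0.0833333° lon, +19·0.0416667° lat → SW at lon -29.75°, lat -5.20833°.
Cell spans 0.0833333° lon × 0.0416667° lat. NE corner is SW corner plus one full cell.
latitude -5.1667, longitude -29.6667.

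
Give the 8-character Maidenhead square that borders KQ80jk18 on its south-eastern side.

Longitude extended square 1; +1 → 2.
Latitude extended square 8; −1 → 7.

KQ80jk27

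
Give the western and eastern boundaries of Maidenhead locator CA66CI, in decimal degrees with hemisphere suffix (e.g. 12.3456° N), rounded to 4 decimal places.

127.8333° W, 127.7500° W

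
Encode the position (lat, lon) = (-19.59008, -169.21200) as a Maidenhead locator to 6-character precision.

AH50jj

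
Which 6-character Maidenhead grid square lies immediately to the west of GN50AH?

GN40xh

Longitude subsquare a = 0; −1 → -1, wraps to 23 = x, carry into square.
Longitude square 5; −1 → 4.
The latitude characters are unchanged.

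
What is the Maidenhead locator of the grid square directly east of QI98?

RI08

Longitude square 9; +1 → 10, wraps to 0, carry into field.
Longitude field Q = 16; +1 → 17 = R.
The latitude characters are unchanged.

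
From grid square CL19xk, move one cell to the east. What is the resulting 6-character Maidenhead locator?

CL29ak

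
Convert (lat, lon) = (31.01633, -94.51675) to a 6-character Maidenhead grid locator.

EM21ra

Offset from 180°W / 90°S: lon 85.4832°, lat 121.0163°.
Field: lon ⌊85.4832/20⌋ = 4 → E; lat ⌊121.0163/10⌋ = 12 → M.
Square: lon ⌊5.4832/2⌋ = 2; lat ⌊1.0163/1⌋ = 1.
Subsquare: lon ⌊1.4832/0.0833333⌋ = 17 → r; lat ⌊0.0163/0.0416667⌋ = 0 → a.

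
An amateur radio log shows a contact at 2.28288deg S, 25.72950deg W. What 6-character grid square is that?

HI77dr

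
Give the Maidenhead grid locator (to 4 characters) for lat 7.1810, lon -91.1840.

EJ47

Shift to the Maidenhead origin (180°W, 90°S): lon 88.82, lat 97.18.
Field: lon ⌊88.82/20⌋ = 4 → E; lat ⌊97.18/10⌋ = 9 → J.
Square: lon ⌊8.82/2⌋ = 4; lat ⌊7.18/1⌋ = 7.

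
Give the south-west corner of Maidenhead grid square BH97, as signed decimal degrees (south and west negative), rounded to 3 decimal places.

-13.000, -142.000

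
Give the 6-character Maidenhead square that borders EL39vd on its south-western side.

EL39uc

Longitude subsquare v = 21; −1 → 20 = u.
Latitude subsquare d = 3; −1 → 2 = c.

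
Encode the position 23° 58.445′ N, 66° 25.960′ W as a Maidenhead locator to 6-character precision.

FL63sx

Add 180° to longitude and 90° to latitude: 113.5673, 113.9741.
Field (20°×10°, letters A–R): lon ⌊113.5673/20⌋ = 5 → F; lat ⌊113.9741/10⌋ = 11 → L.
Square (2°×1°, digits 0–9): lon ⌊13.5673/2⌋ = 6; lat ⌊3.9741/1⌋ = 3.
Subsquare (5′×2.5′, letters a–x): lon ⌊1.5673/0.0833333⌋ = 18 → s; lat ⌊0.9741/0.0416667⌋ = 23 → x.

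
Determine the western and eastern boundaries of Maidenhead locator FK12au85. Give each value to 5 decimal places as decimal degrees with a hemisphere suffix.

Field F=5, K=10: +5·20° lon, +10·10° lat → SW at lon -80°, lat 10°.
Square 1, 2: +1·2° lon, +2·1° lat → SW at lon -78°, lat 12°.
Subsquare a=0, u=20: +0·0.0833333° lon, +20·0.0416667° lat → SW at lon -78°, lat 12.8333°.
Extended square 8, 5: +8·0.00833333° lon, +5·0.00416667° lat → SW at lon -77.9333°, lat 12.8542°.
Cell spans 0.00833333° lon × 0.00416667° lat.
west 77.93333° W, east 77.92500° W.

77.93333° W, 77.92500° W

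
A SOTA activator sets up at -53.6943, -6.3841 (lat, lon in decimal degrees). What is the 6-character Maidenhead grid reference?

Shift to the Maidenhead origin (180°W, 90°S): lon 173.6159, lat 36.3057.
Field: lon ⌊173.6159/20⌋ = 8 → I; lat ⌊36.3057/10⌋ = 3 → D.
Square: lon ⌊13.6159/2⌋ = 6; lat ⌊6.3057/1⌋ = 6.
Subsquare: lon ⌊1.6159/0.0833333⌋ = 19 → t; lat ⌊0.3057/0.0416667⌋ = 7 → h.

ID66th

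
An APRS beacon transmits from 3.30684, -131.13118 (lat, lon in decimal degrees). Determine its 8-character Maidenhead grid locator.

CJ43kh43

Add 180° to longitude and 90° to latitude: 48.86882, 93.30684.
Field: lon ⌊48.86882/20⌋ = 2 → C; lat ⌊93.30684/10⌋ = 9 → J.
Square: lon ⌊8.86882/2⌋ = 4; lat ⌊3.30684/1⌋ = 3.
Subsquare: lon ⌊0.86882/0.0833333⌋ = 10 → k; lat ⌊0.30684/0.0416667⌋ = 7 → h.
Extended square: lon ⌊0.03549/0.00833333⌋ = 4; lat ⌊0.01517/0.00416667⌋ = 3.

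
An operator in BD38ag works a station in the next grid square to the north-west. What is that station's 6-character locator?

BD28xh

Longitude subsquare a = 0; −1 → -1, wraps to 23 = x, carry into square.
Longitude square 3; −1 → 2.
Latitude subsquare g = 6; +1 → 7 = h.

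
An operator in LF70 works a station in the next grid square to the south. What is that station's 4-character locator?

Latitude square 0; −1 → -1, wraps to 9, carry into field.
Latitude field F = 5; −1 → 4 = E.
The longitude characters are unchanged.

LE79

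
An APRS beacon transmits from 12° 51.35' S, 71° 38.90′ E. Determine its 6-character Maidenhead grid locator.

Shift to the Maidenhead origin (180°W, 90°S): lon 251.6483, lat 77.1442.
Field: 251.6483/20 → 12 → M, 77.1442/10 → 7 → H; chars MH.
Square: 11.6483/2 → 5, 7.1442/1 → 7; chars 57.
Subsquare: 1.6483/0.0833333 → 19 → t, 0.1442/0.0416667 → 3 → d; chars td.

MH57td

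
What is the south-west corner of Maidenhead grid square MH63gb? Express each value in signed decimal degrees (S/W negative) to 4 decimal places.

-16.9583, 72.5000

Field M=12, H=7: +12·20° lon, +7·10° lat → SW at lon 60°, lat -20°.
Square 6, 3: +6·2° lon, +3·1° lat → SW at lon 72°, lat -17°.
Subsquare g=6, b=1: +6·0.0833333° lon, +1·0.0416667° lat → SW at lon 72.5°, lat -16.9583°.
latitude -16.9583, longitude 72.5000.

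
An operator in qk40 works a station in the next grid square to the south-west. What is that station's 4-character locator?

Longitude square 4; −1 → 3.
Latitude square 0; −1 → -1, wraps to 9, carry into field.
Latitude field K = 10; −1 → 9 = J.

QJ39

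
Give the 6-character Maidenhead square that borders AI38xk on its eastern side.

AI48ak

Longitude subsquare x = 23; +1 → 24, wraps to 0 = a, carry into square.
Longitude square 3; +1 → 4.
The latitude characters are unchanged.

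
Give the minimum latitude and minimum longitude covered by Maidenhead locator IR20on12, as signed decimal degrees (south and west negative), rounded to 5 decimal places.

80.55000, -14.82500

Field I=8, R=17: +8·20° lon, +17·10° lat → SW at lon -20°, lat 80°.
Square 2, 0: +2·2° lon, +0·1° lat → SW at lon -16°, lat 80°.
Subsquare o=14, n=13: +14·0.0833333° lon, +13·0.0416667° lat → SW at lon -14.8333°, lat 80.5417°.
Extended square 1, 2: +1·0.00833333° lon, +2·0.00416667° lat → SW at lon -14.825°, lat 80.55°.
latitude 80.55000, longitude -14.82500.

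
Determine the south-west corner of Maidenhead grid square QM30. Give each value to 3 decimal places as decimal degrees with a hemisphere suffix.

Field Q=16, M=12: +16·20° lon, +12·10° lat → SW at lon 140°, lat 30°.
Square 3, 0: +3·2° lon, +0·1° lat → SW at lon 146°, lat 30°.
latitude 30.000° N, longitude 146.000° E.

30.000° N, 146.000° E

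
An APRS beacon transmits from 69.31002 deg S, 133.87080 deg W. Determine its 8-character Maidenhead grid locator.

CC30bq55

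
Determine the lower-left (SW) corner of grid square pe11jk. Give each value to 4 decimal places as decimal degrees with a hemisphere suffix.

Field P=15, E=4: +15·20° lon, +4·10° lat → SW at lon 120°, lat -50°.
Square 1, 1: +1·2° lon, +1·1° lat → SW at lon 122°, lat -49°.
Subsquare j=9, k=10: +9·0.0833333° lon, +10·0.0416667° lat → SW at lon 122.75°, lat -48.5833°.
latitude 48.5833° S, longitude 122.7500° E.

48.5833° S, 122.7500° E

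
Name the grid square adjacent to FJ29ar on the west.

Longitude subsquare a = 0; −1 → -1, wraps to 23 = x, carry into square.
Longitude square 2; −1 → 1.
The latitude characters are unchanged.

FJ19xr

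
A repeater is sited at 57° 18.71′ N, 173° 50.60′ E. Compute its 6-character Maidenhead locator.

Add 180° to longitude and 90° to latitude: 353.8433, 147.3118.
Field: 353.8433/20 → 17 → R, 147.3118/10 → 14 → O; chars RO.
Square: 13.8433/2 → 6, 7.3118/1 → 7; chars 67.
Subsquare: 1.8433/0.0833333 → 22 → w, 0.3118/0.0416667 → 7 → h; chars wh.

RO67wh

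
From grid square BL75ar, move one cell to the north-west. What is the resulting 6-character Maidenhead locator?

BL65xs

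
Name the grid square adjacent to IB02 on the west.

HB92

Longitude square 0; −1 → -1, wraps to 9, carry into field.
Longitude field I = 8; −1 → 7 = H.
The latitude characters are unchanged.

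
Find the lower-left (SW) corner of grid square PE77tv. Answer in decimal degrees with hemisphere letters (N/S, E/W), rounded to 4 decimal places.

Field P=15, E=4: +15·20° lon, +4·10° lat → SW at lon 120°, lat -50°.
Square 7, 7: +7·2° lon, +7·1° lat → SW at lon 134°, lat -43°.
Subsquare t=19, v=21: +19·0.0833333° lon, +21·0.0416667° lat → SW at lon 135.583°, lat -42.125°.
latitude 42.1250° S, longitude 135.5833° E.

42.1250° S, 135.5833° E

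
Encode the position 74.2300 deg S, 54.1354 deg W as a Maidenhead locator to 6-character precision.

Add 180° to longitude and 90° to latitude: 125.8646, 15.7700.
Field (20°×10°, letters A–R): 125.8646/20 → 6 → G, 15.7700/10 → 1 → B; chars GB.
Square (2°×1°, digits 0–9): 5.8646/2 → 2, 5.7700/1 → 5; chars 25.
Subsquare (5′×2.5′, letters a–x): 1.8646/0.0833333 → 22 → w, 0.7700/0.0416667 → 18 → s; chars ws.

GB25ws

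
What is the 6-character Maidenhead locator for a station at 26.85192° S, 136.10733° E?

Add 180° to longitude and 90° to latitude: 316.1073, 63.1481.
Field: lon ⌊316.1073/20⌋ = 15 → P; lat ⌊63.1481/10⌋ = 6 → G.
Square: lon ⌊16.1073/2⌋ = 8; lat ⌊3.1481/1⌋ = 3.
Subsquare: lon ⌊0.1073/0.0833333⌋ = 1 → b; lat ⌊0.1481/0.0416667⌋ = 3 → d.

PG83bd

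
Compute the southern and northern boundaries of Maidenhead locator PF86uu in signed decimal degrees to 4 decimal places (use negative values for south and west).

-33.1667, -33.1250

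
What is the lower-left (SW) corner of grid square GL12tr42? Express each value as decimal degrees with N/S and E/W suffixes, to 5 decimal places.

22.71667° N, 56.38333° W

Field G=6, L=11: +6·20° lon, +11·10° lat → SW at lon -60°, lat 20°.
Square 1, 2: +1·2° lon, +2·1° lat → SW at lon -58°, lat 22°.
Subsquare t=19, r=17: +19·0.0833333° lon, +17·0.0416667° lat → SW at lon -56.4167°, lat 22.7083°.
Extended square 4, 2: +4·0.00833333° lon, +2·0.00416667° lat → SW at lon -56.3833°, lat 22.7167°.
latitude 22.71667° N, longitude 56.38333° W.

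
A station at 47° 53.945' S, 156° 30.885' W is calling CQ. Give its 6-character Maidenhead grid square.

BE12rc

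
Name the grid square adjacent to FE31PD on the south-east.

FE31qc

Longitude subsquare p = 15; +1 → 16 = q.
Latitude subsquare d = 3; −1 → 2 = c.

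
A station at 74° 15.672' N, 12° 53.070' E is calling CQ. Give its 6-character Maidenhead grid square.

JQ64kg

Shift to the Maidenhead origin (180°W, 90°S): lon 192.8845, lat 164.2612.
Field: lon ⌊192.8845/20⌋ = 9 → J; lat ⌊164.2612/10⌋ = 16 → Q.
Square: lon ⌊12.8845/2⌋ = 6; lat ⌊4.2612/1⌋ = 4.
Subsquare: lon ⌊0.8845/0.0833333⌋ = 10 → k; lat ⌊0.2612/0.0416667⌋ = 6 → g.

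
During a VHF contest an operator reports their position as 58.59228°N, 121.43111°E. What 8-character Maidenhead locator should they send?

Shift to the Maidenhead origin (180°W, 90°S): lon 301.43111, lat 148.59228.
Field (20°×10°, letters A–R): lon ⌊301.43111/20⌋ = 15 → P; lat ⌊148.59228/10⌋ = 14 → O.
Square (2°×1°, digits 0–9): lon ⌊1.43111/2⌋ = 0; lat ⌊8.59228/1⌋ = 8.
Subsquare (5′×2.5′, letters a–x): lon ⌊1.43111/0.0833333⌋ = 17 → r; lat ⌊0.59228/0.0416667⌋ = 14 → o.
Extended square (30″×15″, digits 0–9): lon ⌊0.01444/0.00833333⌋ = 1; lat ⌊0.00895/0.00416667⌋ = 2.

PO08ro12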